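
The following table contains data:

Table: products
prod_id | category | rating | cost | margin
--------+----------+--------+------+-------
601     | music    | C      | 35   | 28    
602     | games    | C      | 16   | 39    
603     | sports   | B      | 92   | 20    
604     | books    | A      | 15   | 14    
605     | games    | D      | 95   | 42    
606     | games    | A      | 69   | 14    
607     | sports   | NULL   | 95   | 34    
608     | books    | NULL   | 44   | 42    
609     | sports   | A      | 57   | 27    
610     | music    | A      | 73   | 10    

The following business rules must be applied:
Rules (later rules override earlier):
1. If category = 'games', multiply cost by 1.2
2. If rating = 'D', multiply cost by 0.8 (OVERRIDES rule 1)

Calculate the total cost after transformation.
589.0

Step 1: Rule 2 takes priority for records with rating = 'D'
  - 1 records: 95 × 0.8 = 76.0
Step 2: Rule 1 applies to remaining records with category = 'games'
  - 2 records: 85 × 1.2 = 102.0
Step 3: Other records unchanged: 411
Step 4: Final sum = 76.0 + 102.0 + 411 = 589.0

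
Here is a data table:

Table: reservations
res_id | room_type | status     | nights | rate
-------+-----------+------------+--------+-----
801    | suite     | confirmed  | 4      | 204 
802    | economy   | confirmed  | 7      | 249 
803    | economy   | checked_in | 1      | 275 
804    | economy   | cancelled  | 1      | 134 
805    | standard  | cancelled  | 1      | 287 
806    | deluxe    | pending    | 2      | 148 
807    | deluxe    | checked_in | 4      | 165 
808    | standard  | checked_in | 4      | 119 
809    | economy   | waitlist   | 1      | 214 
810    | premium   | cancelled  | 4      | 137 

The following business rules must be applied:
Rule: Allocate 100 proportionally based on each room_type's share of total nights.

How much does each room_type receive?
deluxe: 20.69, economy: 34.48, premium: 13.79, standard: 17.24, suite: 13.79

Step 1: Calculate total nights = 29
Step 2: Calculate each room_type's proportion:
  deluxe: 6/29 = 20.69% → 20.69
  economy: 10/29 = 34.48% → 34.48
  premium: 4/29 = 13.79% → 13.79
  standard: 5/29 = 17.24% → 17.24
  suite: 4/29 = 13.79% → 13.79
Step 3: Verify: sum of allocations ≈ 100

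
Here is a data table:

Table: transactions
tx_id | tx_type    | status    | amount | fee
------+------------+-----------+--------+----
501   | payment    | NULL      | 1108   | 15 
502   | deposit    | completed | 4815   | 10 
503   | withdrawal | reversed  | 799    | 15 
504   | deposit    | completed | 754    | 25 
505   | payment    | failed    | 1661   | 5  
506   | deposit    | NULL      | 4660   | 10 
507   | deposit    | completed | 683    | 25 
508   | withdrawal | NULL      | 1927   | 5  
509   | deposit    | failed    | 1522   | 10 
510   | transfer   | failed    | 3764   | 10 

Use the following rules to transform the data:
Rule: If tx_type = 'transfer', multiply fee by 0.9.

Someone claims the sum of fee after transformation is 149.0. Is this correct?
No, the correct result is 129.0.

Step 1: Calculate the correct sum after transformation
Step 2: Apply multiplier 0.9 to records where tx_type = 'transfer'
Step 3: Correct result = 129.0
Step 4: Claimed result = 149.0
Step 5: 129.0 ≠ 149.0
Conclusion: The claimed result is incorrect. The correct answer is 129.0.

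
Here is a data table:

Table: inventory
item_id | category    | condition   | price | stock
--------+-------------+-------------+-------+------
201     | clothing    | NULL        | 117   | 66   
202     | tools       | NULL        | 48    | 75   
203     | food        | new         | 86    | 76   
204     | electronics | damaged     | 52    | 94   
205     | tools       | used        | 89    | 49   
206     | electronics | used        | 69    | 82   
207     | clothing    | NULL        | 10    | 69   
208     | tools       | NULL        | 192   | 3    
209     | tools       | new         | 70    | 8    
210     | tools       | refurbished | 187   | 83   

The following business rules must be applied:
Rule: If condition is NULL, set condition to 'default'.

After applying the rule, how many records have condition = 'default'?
4

Step 1: Count records where condition IS NULL
Step 2: Found 4 records with NULL condition
Step 3: These records will have condition set to 'default'
Step 4: Records already having condition = 'default': 0
Step 5: Answer: 4 + 0 = 4 records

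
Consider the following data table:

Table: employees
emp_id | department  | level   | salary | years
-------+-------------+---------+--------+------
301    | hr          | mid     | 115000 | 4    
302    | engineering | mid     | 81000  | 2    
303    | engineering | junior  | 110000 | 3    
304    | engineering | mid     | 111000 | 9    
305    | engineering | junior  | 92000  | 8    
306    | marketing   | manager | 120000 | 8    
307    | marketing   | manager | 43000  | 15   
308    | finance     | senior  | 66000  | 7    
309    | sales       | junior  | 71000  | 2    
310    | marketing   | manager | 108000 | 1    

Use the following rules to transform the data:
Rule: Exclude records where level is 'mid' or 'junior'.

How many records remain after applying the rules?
4

Step 1: Count records to exclude
  - 3 (mid) + 3 (junior) = 6 records
Step 2: Total records: 10
Step 3: Remaining = 10 - 6 = 4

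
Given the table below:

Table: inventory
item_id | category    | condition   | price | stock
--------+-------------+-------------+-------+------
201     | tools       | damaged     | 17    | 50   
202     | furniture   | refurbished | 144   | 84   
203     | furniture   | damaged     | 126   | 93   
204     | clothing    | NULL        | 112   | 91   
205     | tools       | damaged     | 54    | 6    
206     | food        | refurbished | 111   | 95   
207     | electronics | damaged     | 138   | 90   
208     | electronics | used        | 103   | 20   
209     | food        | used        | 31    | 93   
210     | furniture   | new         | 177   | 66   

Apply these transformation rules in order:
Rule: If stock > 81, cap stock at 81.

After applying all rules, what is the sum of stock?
628

Step 1: 6 records have stock > 81
Step 2: These records originally summed to 546
Step 3: After capping: 6 × 81 = 486
Step 4: Unaffected records sum: 142
Step 5: Final sum = 486 + 142 = 628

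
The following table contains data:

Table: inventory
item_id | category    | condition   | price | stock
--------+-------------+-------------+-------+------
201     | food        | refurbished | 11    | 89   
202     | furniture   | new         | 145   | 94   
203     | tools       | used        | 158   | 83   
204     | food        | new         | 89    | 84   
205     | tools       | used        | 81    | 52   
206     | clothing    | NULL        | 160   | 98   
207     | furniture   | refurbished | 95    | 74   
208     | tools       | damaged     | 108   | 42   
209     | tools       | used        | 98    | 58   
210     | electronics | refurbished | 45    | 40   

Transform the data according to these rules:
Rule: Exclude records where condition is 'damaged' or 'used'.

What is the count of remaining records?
6

Step 1: Count records to exclude
  - 1 (damaged) + 3 (used) = 4 records
Step 2: Total records: 10
Step 3: Remaining = 10 - 4 = 6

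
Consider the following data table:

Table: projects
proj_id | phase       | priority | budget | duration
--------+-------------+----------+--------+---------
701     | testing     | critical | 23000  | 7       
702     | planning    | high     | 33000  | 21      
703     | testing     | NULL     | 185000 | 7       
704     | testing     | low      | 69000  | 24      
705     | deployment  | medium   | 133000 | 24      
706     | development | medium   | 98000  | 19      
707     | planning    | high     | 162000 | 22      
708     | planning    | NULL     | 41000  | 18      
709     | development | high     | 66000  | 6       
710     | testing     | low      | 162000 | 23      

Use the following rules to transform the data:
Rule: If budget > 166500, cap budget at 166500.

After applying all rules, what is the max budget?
166500

Step 1: Original maximum budget = 185000
Step 2: Apply cap at 166500
Step 3: 1 records had budget > 166500 and were capped
Step 4: Maximum after transformation = 166500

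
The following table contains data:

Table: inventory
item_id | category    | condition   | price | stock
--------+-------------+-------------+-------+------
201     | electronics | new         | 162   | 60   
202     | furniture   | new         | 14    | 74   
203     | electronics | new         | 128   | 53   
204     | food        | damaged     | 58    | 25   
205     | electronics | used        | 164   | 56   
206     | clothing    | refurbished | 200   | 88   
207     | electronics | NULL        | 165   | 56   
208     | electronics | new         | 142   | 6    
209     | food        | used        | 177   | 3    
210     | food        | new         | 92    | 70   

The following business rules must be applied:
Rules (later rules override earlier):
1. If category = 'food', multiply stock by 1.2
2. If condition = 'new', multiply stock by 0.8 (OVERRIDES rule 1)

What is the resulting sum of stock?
444.0

Step 1: Rule 2 takes priority for records with condition = 'new'
  - 5 records: 263 × 0.8 = 210.4
Step 2: Rule 1 applies to remaining records with category = 'food'
  - 2 records: 28 × 1.2 = 33.6
Step 3: Other records unchanged: 200
Step 4: Final sum = 210.4 + 33.6 + 200 = 444.0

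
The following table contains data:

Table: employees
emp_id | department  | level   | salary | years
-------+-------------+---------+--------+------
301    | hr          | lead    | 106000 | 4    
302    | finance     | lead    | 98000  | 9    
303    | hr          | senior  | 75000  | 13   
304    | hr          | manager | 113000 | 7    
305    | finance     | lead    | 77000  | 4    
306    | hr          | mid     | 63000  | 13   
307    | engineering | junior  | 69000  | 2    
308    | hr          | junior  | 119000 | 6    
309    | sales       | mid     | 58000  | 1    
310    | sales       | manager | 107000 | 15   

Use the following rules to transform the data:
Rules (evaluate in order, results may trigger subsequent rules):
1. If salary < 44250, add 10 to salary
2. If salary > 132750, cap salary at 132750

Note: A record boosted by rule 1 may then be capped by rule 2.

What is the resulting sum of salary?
885000

Step 1: Apply rule 1 to records with salary < 44250
  - 0 records get bonus of 10
  - Of these, 0 records then exceed 132750 and get capped
Step 2: Apply rule 2 to records with salary > 132750
  - 0 records (original) are capped
Step 3: Calculate final sum = 885000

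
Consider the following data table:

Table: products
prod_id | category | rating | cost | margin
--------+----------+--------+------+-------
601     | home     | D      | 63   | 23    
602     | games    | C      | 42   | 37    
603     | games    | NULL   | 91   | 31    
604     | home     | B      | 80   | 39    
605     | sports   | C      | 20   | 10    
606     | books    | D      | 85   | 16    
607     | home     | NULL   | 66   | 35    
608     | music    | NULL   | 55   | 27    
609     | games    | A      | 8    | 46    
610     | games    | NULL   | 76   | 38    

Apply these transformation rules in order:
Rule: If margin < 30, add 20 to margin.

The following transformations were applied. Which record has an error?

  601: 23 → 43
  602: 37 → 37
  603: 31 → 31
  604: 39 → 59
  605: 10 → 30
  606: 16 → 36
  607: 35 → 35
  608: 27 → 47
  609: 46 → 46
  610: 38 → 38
Record 604 has an error. The correct transformed value should be 39, not 59.

Step 1: Check each record against the rule
Step 2: Record 604 has margin = 39
Step 3: Since 39 >= 30, the bonus should not have been applied
Step 4: Correct value = 39, but claimed value = 59
Conclusion: Record 604 has the error.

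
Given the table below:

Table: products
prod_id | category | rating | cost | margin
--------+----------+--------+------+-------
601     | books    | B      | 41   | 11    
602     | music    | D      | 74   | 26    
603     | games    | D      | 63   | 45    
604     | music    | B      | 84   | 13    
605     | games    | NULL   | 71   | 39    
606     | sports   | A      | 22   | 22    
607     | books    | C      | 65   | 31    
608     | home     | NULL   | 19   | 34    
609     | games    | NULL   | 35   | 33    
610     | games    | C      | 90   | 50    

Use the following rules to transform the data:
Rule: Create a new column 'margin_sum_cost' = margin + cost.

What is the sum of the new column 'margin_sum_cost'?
868

Step 1: For each record, compute margin + cost
Example calculations:
  11 + 41 = 52
  26 + 74 = 100
  45 + 63 = 108
  ...
Step 2: Sum all derived values
Step 3: Total = 868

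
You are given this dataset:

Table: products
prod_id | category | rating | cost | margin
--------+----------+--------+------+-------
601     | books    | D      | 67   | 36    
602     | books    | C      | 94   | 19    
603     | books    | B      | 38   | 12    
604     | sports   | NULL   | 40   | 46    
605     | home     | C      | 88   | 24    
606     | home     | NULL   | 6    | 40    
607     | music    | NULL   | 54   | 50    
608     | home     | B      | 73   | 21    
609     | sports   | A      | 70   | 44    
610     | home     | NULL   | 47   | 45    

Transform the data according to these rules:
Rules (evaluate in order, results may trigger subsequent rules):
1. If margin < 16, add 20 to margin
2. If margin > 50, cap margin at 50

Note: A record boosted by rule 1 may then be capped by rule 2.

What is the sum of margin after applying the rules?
357

Step 1: Apply rule 1 to records with margin < 16
  - 1 records get bonus of 20
  - Of these, 0 records then exceed 50 and get capped
Step 2: Apply rule 2 to records with margin > 50
  - 0 records (original) are capped
Step 3: Calculate final sum = 357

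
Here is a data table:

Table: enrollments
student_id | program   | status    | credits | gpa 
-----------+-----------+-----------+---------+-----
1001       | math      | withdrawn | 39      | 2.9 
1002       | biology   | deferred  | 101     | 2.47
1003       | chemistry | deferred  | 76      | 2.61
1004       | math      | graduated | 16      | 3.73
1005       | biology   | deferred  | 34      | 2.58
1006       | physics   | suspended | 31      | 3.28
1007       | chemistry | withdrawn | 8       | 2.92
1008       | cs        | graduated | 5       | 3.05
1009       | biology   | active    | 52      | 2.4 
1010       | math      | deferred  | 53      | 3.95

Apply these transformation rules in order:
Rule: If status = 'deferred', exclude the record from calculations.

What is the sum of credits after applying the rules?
151

Step 1: Identify records where status = 'deferred'
Step 2: The excluded records sum to 264
Step 3: Original total credits = 415
Step 4: Remaining total = 415 - 264 = 151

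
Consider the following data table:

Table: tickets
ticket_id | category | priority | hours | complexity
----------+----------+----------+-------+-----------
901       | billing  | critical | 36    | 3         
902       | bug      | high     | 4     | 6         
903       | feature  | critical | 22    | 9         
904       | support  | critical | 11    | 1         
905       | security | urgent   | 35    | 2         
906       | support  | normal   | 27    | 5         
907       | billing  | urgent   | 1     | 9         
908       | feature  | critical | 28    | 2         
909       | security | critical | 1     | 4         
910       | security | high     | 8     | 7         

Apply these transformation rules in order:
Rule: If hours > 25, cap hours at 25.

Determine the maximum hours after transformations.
25

Step 1: Original maximum hours = 36
Step 2: Apply cap at 25
Step 3: 4 records had hours > 25 and were capped
Step 4: Maximum after transformation = 25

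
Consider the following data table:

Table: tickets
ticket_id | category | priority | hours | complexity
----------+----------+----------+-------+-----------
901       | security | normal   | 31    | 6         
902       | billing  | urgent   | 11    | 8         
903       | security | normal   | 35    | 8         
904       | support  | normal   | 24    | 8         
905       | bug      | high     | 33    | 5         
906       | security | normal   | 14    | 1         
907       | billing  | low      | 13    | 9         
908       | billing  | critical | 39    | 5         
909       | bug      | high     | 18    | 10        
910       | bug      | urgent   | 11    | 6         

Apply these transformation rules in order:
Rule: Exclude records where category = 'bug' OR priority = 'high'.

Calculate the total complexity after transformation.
45

Step 1: Find records where category = 'bug' OR priority = 'high'
Step 2: 3 records match, summing to 21
Step 3: Original sum: 66
Step 4: Remaining sum = 66 - 21 = 45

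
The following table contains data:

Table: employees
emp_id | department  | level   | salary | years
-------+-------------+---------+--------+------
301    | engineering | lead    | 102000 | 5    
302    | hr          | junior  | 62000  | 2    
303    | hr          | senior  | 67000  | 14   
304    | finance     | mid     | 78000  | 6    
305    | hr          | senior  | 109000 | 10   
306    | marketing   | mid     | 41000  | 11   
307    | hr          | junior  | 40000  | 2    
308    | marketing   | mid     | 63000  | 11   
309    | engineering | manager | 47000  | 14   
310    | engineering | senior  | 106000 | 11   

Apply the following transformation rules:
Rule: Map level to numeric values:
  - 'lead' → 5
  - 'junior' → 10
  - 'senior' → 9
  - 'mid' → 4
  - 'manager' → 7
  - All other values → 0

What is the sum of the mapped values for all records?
71

Step 1: Apply mapping to each record
Step 2: Count by status:
  'lead': 1 records × 5 = 5
  'junior': 2 records × 10 = 20
  'senior': 3 records × 9 = 27
  'mid': 3 records × 4 = 12
  'manager': 1 records × 7 = 7
Step 3: Sum all mapped values = 71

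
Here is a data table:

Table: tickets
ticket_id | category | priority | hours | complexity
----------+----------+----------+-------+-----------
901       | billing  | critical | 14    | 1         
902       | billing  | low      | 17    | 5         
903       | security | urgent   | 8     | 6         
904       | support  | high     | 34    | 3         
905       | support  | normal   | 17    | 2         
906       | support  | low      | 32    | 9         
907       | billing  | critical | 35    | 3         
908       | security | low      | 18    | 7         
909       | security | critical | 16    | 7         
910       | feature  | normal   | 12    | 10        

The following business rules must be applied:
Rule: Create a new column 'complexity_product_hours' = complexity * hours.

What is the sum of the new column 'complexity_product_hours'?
1034

Step 1: For each record, compute complexity * hours
Example calculations:
  1 * 14 = 14
  5 * 17 = 85
  6 * 8 = 48
  ...
Step 2: Sum all derived values
Step 3: Total = 1034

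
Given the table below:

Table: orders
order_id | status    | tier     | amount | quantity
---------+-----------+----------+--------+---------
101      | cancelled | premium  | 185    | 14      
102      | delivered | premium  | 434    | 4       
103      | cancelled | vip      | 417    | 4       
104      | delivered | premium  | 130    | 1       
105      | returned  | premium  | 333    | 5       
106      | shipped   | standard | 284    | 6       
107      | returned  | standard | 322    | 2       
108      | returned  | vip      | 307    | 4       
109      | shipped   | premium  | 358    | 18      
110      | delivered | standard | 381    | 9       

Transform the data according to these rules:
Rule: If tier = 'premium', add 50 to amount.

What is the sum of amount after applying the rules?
3401

Step 1: Count records where tier = 'premium': 5
Step 2: Total bonus added: 5 × 50 = 250
Step 3: Original sum of amount: 3151
Step 4: Final sum = 3151 + 250 = 3401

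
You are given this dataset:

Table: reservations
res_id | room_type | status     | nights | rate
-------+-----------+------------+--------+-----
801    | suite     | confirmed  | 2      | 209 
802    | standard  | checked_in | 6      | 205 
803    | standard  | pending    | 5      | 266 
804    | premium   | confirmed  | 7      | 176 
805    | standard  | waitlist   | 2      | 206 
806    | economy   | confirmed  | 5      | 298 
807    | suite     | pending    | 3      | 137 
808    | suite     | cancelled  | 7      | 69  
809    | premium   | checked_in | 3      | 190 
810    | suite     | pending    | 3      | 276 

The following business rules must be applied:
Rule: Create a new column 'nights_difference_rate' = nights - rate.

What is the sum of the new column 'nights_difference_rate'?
-1989

Step 1: For each record, compute nights - rate
Example calculations:
  2 - 209 = -207
  6 - 205 = -199
  5 - 266 = -261
  ...
Step 2: Sum all derived values
Step 3: Total = -1989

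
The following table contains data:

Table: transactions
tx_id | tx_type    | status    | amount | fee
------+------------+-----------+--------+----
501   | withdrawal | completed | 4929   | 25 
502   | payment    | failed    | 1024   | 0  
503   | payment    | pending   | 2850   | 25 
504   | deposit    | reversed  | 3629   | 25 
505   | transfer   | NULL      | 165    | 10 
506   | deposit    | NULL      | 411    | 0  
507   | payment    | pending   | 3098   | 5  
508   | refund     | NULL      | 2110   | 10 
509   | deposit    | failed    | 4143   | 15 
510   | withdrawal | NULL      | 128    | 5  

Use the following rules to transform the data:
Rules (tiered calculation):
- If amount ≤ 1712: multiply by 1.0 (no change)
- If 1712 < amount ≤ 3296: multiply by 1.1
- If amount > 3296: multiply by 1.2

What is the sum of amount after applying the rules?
25833.0

Step 1: Tier 1 (amount ≤ 1712): 4 records, sum = 1728 × 1.0 = 1728.0
Step 2: Tier 2 (1712 < amount ≤ 3296): 3 records, sum = 8058 × 1.1 = 8863.8
Step 3: Tier 3 (amount > 3296): 3 records, sum = 12701 × 1.2 = 15241.2
Step 4: Final sum = 1728.0 + 8863.8 + 15241.2 = 25833.0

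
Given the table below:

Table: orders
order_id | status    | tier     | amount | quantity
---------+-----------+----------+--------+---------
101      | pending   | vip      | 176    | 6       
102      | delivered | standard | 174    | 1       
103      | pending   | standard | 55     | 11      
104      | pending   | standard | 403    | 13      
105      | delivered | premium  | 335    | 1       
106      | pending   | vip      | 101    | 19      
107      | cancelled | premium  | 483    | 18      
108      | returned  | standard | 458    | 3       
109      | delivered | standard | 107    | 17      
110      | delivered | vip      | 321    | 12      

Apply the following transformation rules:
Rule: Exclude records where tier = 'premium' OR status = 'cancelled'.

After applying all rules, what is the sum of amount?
1795

Step 1: Find records where tier = 'premium' OR status = 'cancelled'
Step 2: 2 records match, summing to 818
Step 3: Original sum: 2613
Step 4: Remaining sum = 2613 - 818 = 1795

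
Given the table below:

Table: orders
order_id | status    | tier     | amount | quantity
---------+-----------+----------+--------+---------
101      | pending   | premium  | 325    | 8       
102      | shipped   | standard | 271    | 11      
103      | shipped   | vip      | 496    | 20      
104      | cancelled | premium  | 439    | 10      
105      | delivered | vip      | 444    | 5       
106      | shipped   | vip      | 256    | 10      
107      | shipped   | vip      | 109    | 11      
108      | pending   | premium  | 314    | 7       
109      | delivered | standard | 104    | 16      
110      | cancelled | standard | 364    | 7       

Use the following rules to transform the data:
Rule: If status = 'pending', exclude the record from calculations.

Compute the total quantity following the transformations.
90

Step 1: Identify records where status = 'pending'
Step 2: The excluded records sum to 15
Step 3: Original total quantity = 105
Step 4: Remaining total = 105 - 15 = 90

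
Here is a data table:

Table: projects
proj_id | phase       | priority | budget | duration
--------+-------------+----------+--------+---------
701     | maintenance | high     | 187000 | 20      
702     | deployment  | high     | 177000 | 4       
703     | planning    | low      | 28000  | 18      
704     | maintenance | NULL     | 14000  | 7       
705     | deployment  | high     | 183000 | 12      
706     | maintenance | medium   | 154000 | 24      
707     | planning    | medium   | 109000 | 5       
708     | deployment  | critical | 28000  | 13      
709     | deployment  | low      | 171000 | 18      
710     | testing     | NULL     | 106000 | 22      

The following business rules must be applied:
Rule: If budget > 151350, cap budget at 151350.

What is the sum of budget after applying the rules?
1041750

Step 1: 5 records have budget > 151350
Step 2: These records originally summed to 872000
Step 3: After capping: 5 × 151350 = 756750
Step 4: Unaffected records sum: 285000
Step 5: Final sum = 756750 + 285000 = 1041750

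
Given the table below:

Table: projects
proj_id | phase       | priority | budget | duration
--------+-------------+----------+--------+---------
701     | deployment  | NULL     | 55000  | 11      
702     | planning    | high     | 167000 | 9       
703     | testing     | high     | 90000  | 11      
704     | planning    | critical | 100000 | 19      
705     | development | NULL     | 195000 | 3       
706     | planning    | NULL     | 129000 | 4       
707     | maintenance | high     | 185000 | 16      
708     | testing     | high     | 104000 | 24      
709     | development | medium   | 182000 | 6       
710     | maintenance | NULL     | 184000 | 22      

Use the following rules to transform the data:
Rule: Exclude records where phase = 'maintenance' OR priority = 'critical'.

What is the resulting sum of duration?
68

Step 1: Find records where phase = 'maintenance' OR priority = 'critical'
Step 2: 3 records match, summing to 57
Step 3: Original sum: 125
Step 4: Remaining sum = 125 - 57 = 68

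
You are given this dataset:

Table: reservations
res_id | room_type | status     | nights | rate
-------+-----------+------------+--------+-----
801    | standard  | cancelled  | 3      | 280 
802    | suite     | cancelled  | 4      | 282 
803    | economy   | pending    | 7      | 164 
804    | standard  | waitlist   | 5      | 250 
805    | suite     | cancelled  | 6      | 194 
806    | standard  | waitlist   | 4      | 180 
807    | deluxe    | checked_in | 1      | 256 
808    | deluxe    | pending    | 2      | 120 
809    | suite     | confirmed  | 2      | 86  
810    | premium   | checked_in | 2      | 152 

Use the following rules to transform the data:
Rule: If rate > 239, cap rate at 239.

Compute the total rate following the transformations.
1852

Step 1: 4 records have rate > 239
Step 2: These records originally summed to 1068
Step 3: After capping: 4 × 239 = 956
Step 4: Unaffected records sum: 896
Step 5: Final sum = 956 + 896 = 1852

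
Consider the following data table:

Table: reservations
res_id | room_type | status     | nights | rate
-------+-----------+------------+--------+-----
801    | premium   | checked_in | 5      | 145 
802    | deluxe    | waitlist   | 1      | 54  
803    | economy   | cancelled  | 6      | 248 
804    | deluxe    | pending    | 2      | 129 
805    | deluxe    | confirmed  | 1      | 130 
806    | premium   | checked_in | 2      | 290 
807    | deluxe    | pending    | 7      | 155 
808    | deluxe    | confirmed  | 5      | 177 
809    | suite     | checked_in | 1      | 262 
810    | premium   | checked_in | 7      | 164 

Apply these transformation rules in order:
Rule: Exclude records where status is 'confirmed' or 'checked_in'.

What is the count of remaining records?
4

Step 1: Count records to exclude
  - 2 (confirmed) + 4 (checked_in) = 6 records
Step 2: Total records: 10
Step 3: Remaining = 10 - 6 = 4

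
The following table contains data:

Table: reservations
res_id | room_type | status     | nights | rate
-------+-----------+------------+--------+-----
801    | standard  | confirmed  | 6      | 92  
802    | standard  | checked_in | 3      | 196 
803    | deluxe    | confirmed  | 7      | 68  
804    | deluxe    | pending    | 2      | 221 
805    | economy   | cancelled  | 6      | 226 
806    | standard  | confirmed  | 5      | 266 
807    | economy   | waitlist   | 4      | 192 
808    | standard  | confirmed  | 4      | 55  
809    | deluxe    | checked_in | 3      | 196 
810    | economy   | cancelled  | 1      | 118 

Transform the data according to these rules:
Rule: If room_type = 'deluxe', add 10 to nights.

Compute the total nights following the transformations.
71

Step 1: Count records where room_type = 'deluxe': 3
Step 2: Total bonus added: 3 × 10 = 30
Step 3: Original sum of nights: 41
Step 4: Final sum = 41 + 30 = 71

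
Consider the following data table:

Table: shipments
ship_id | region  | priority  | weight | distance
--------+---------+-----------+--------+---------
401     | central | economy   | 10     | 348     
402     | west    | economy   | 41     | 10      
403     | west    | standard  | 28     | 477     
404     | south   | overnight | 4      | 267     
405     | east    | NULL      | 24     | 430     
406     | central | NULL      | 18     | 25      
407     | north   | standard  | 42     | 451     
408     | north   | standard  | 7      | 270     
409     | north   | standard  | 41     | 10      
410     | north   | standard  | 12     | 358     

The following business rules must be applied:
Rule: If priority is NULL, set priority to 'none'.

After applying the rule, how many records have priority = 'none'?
2

Step 1: Count records where priority IS NULL
Step 2: Found 2 records with NULL priority
Step 3: These records will have priority set to 'none'
Step 4: Records already having priority = 'none': 0
Step 5: Answer: 2 + 0 = 2 records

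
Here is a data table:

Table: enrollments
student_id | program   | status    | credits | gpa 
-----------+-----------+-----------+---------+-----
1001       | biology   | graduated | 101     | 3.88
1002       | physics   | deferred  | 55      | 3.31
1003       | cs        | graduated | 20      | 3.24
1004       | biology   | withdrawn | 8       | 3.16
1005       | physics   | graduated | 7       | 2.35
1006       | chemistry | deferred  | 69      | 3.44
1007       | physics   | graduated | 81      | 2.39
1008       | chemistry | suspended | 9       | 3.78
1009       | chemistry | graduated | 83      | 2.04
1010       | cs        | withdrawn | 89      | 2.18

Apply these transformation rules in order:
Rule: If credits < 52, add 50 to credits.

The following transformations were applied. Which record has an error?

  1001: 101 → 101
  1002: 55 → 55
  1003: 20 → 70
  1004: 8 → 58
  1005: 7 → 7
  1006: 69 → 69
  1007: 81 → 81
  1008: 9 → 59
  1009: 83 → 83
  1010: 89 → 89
Record 1005 has an error. The correct transformed value should be 57, not 7.

Step 1: Check each record against the rule
Step 2: Record 1005 has credits = 7
Step 3: Since 7 < 52, the bonus should have been applied
Step 4: Correct value = 57, but claimed value = 7
Conclusion: Record 1005 has the error.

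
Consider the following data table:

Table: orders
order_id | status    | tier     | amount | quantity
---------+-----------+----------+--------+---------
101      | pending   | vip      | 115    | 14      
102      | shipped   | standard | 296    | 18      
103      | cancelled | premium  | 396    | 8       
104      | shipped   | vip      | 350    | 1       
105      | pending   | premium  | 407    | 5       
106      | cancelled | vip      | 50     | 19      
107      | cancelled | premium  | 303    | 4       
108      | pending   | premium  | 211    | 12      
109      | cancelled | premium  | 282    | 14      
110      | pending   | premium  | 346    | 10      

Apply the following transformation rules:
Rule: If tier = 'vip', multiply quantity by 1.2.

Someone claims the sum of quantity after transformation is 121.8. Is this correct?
No, the correct result is 111.8.

Step 1: Calculate the correct sum after transformation
Step 2: Apply multiplier 1.2 to records where tier = 'vip'
Step 3: Correct result = 111.8
Step 4: Claimed result = 121.8
Step 5: 111.8 ≠ 121.8
Conclusion: The claimed result is incorrect. The correct answer is 111.8.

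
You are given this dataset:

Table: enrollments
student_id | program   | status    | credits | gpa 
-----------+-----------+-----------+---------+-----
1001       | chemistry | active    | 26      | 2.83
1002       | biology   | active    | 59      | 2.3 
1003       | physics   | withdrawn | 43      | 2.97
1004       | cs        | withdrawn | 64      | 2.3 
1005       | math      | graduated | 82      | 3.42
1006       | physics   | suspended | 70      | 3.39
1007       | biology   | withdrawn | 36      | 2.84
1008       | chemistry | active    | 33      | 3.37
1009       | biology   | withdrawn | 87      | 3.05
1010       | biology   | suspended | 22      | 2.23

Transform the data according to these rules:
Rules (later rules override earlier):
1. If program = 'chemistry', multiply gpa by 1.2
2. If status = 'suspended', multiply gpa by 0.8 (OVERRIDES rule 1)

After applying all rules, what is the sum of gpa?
28.82

Step 1: Rule 2 takes priority for records with status = 'suspended'
  - 2 records: 5.62 × 0.8 = 4.5
Step 2: Rule 1 applies to remaining records with program = 'chemistry'
  - 2 records: 6.2 × 1.2 = 7.44
Step 3: Other records unchanged: 16.88
Step 4: Final sum = 4.5 + 7.44 + 16.88 = 28.82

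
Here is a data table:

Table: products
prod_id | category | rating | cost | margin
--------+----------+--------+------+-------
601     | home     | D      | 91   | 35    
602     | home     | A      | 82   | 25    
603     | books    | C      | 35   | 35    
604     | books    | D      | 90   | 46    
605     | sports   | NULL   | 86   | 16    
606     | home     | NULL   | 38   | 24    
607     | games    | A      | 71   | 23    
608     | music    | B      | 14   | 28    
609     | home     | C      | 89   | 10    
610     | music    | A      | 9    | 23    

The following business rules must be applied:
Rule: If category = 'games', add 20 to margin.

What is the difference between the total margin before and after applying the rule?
20

Step 1: Original sum of margin = 265
Step 2: 1 records have category = 'games'
Step 3: Each affected record changes by 20
Step 4: Total change = 1 × 20 = 20
Step 5: New sum = 265 + 20 = 285
Step 6: Difference = |285 - 265| = 20
        (Sum increased by 20)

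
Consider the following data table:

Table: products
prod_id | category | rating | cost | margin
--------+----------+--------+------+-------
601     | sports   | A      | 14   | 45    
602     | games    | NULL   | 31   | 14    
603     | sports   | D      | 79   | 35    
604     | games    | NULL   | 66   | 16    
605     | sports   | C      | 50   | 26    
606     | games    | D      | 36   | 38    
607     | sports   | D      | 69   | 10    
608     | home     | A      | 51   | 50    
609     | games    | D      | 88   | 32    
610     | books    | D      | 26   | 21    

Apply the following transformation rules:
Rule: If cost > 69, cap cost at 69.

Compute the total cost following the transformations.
481

Step 1: 2 records have cost > 69
Step 2: These records originally summed to 167
Step 3: After capping: 2 × 69 = 138
Step 4: Unaffected records sum: 343
Step 5: Final sum = 138 + 343 = 481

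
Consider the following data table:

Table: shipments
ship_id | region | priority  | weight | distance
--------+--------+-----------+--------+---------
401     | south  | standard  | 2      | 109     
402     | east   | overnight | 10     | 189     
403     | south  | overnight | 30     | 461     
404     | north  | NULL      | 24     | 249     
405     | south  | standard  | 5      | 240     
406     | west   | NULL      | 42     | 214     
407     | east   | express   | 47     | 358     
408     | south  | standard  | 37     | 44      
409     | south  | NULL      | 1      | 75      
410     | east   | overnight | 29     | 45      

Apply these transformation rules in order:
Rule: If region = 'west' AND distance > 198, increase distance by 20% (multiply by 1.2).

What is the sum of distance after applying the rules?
2026.8

Step 1: Find records where region = 'west' AND distance > 198
Step 2: 1 records match, summing to 214
Step 3: After multiplier: 214 × 1.2 = 256.8
Step 4: Unaffected records sum: 1770
Step 5: Final sum = 256.8 + 1770 = 2026.8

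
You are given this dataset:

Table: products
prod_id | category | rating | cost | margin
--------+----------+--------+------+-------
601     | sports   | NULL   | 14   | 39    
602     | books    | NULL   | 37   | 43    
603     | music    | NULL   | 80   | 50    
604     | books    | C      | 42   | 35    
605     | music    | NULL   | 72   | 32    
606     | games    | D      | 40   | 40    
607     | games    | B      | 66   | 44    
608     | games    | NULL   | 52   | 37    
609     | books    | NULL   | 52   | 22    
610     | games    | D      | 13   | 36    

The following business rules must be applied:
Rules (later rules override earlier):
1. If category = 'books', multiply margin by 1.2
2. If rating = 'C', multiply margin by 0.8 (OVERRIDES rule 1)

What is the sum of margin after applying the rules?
384.0

Step 1: Rule 2 takes priority for records with rating = 'C'
  - 1 records: 35 × 0.8 = 28.0
Step 2: Rule 1 applies to remaining records with category = 'books'
  - 2 records: 65 × 1.2 = 78.0
Step 3: Other records unchanged: 278
Step 4: Final sum = 28.0 + 78.0 + 278 = 384.0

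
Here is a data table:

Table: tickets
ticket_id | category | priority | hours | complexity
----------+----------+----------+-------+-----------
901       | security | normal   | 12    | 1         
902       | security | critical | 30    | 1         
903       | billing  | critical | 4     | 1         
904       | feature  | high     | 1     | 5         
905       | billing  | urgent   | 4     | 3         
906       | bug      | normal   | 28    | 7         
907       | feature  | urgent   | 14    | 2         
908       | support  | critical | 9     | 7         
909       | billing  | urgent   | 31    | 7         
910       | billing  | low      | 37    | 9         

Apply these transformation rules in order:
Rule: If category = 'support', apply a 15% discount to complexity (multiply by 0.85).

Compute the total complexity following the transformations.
41.95

Step 1: Records with category = 'support' have total complexity = 7
Step 2: Apply multiplier: 7 × 0.85 = 5.95
Step 3: Other records total: 36
Step 4: Final sum = 5.95 + 36 = 41.95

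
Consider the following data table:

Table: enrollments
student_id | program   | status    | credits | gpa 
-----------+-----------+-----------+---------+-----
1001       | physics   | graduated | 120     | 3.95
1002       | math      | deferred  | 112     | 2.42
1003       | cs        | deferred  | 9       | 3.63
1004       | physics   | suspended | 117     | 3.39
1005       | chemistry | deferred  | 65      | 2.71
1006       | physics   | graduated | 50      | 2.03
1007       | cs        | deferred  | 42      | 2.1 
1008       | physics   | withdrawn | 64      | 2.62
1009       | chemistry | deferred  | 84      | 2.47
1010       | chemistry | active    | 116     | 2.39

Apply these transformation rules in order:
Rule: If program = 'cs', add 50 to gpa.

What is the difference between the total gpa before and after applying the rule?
100.0

Step 1: Original sum of gpa = 27.71
Step 2: 2 records have program = 'cs'
Step 3: Each affected record changes by 50
Step 4: Total change = 2 × 50 = 100
Step 5: New sum = 27.71 + 100 = 127.71
Step 6: Difference = |127.71 - 27.71| = 100.0
        (Sum increased by 100.0)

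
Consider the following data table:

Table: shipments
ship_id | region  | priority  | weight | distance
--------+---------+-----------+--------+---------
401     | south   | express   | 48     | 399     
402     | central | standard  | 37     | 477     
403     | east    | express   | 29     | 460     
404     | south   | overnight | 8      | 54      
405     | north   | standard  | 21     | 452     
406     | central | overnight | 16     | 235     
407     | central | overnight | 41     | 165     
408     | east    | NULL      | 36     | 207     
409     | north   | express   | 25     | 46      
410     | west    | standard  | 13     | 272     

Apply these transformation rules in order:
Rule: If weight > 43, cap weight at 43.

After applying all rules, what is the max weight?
43

Step 1: Original maximum weight = 48
Step 2: Apply cap at 43
Step 3: 1 records had weight > 43 and were capped
Step 4: Maximum after transformation = 43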